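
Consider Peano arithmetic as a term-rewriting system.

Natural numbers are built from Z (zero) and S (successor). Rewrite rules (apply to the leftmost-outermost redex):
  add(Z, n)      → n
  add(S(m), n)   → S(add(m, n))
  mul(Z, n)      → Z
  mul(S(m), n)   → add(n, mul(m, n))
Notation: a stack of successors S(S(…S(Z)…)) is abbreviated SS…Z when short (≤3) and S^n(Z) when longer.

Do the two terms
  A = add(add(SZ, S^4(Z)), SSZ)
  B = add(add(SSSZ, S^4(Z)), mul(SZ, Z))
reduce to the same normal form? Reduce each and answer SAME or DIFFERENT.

Term A:
  start: add(add(SZ, S^4(Z)), SSZ)
  [1] add(S(add(Z, S^4(Z))), SSZ)
  [2] S(add(add(Z, S^4(Z)), SSZ))
  [3] S(add(S^4(Z), SSZ))
  [4] S(S(add(SSSZ, SSZ)))
  [5] S(S(S(add(SSZ, SSZ))))
  [6] S(S(S(S(add(SZ, SSZ)))))
  [7] S(S(S(S(S(add(Z, SSZ))))))
  [8] S^7(Z)

Term B:
  start: add(add(SSSZ, S^4(Z)), mul(SZ, Z))
  [1] add(S(add(SSZ, S^4(Z))), mul(SZ, Z))
  [2] S(add(add(SSZ, S^4(Z)), mul(SZ, Z)))
  [3] S(add(S(add(SZ, S^4(Z))), mul(SZ, Z)))
  [4] S(S(add(add(SZ, S^4(Z)), mul(SZ, Z))))
  [5] S(S(add(S(add(Z, S^4(Z))), mul(SZ, Z))))
  [6] S(S(S(add(add(Z, S^4(Z)), mul(SZ, Z)))))
  [7] S(S(S(add(S^4(Z), mul(SZ, Z)))))
  [8] S(S(S(S(add(SSSZ, mul(SZ, Z))))))
  [9] S(S(S(S(S(add(SSZ, mul(SZ, Z)))))))
  [10] S(S(S(S(S(S(add(SZ, mul(SZ, Z))))))))
  [11] S(S(S(S(S(S(S(add(Z, mul(SZ, Z)))))))))
  [12] S(S(S(S(S(S(S(mul(SZ, Z))))))))
  [13] S(S(S(S(S(S(S(add(Z, mul(Z, Z)))))))))
  [14] S(S(S(S(S(S(S(mul(Z, Z))))))))
  [15] S^7(Z)

Answer: SAME — A ⇓ S^7(Z), B ⇓ S^7(Z)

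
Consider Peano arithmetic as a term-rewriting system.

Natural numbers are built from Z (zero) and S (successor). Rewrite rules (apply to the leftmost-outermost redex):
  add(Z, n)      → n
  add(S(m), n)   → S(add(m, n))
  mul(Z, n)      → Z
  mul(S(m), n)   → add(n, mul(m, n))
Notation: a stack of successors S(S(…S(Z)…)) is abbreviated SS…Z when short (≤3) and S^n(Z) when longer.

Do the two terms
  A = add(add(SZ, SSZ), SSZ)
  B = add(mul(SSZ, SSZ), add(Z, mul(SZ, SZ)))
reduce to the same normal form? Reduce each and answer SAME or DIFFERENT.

Answer: SAME — A ⇓ S^5(Z), B ⇓ S^5(Z)

Reduction:
Term A:
  start: add(add(SZ, SSZ), SSZ)
  step 1: add(S(add(Z, SSZ)), SSZ)
  step 2: S(add(add(Z, SSZ), SSZ))
  step 3: S(add(SSZ, SSZ))
  step 4: S(S(add(SZ, SSZ)))
  step 5: S(S(S(add(Z, SSZ))))
  step 6: S^5(Z)

Term B:
  start: add(mul(SSZ, SSZ), add(Z, mul(SZ, SZ)))
  step 1: add(add(SSZ, mul(SZ, SSZ)), add(Z, mul(SZ, SZ)))
  step 2: add(S(add(SZ, mul(SZ, SSZ))), add(Z, mul(SZ, SZ)))
  step 3: S(add(add(SZ, mul(SZ, SSZ)), add(Z, mul(SZ, SZ))))
  step 4: S(add(S(add(Z, mul(SZ, SSZ))), add(Z, mul(SZ, SZ))))
  step 5: S(S(add(add(Z, mul(SZ, SSZ)), add(Z, mul(SZ, SZ)))))
  step 6: S(S(add(mul(SZ, SSZ), add(Z, mul(SZ, SZ)))))
  step 7: S(S(add(add(SSZ, mul(Z, SSZ)), add(Z, mul(SZ, SZ)))))
  step 8: S(S(add(S(add(SZ, mul(Z, SSZ))), add(Z, mul(SZ, SZ)))))
  step 9: S(S(S(add(add(SZ, mul(Z, SSZ)), add(Z, mul(SZ, SZ))))))
  step 10: S(S(S(add(S(add(Z, mul(Z, SSZ))), add(Z, mul(SZ, SZ))))))
  step 11: S(S(S(S(add(add(Z, mul(Z, SSZ)), add(Z, mul(SZ, SZ)))))))
  step 12: S(S(S(S(add(mul(Z, SSZ), add(Z, mul(SZ, SZ)))))))
  step 13: S(S(S(S(add(Z, add(Z, mul(SZ, SZ)))))))
  step 14: S(S(S(S(add(Z, mul(SZ, SZ))))))
  step 15: S(S(S(S(mul(SZ, SZ)))))
  step 16: S(S(S(S(add(SZ, mul(Z, SZ))))))
  step 17: S(S(S(S(S(add(Z, mul(Z, SZ)))))))
  step 18: S(S(S(S(S(mul(Z, SZ))))))
  step 19: S^5(Z)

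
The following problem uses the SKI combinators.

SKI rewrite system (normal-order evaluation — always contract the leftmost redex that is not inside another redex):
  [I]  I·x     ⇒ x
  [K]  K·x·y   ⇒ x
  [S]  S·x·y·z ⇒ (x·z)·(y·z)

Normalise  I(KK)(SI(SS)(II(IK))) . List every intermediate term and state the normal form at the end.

Answer: normal form = K  (in 2 steps)

Reduction:
  start: I(KK)(SI(SS)(II(IK)))
  [1] KK(SI(SS)(II(IK)))
  [2] K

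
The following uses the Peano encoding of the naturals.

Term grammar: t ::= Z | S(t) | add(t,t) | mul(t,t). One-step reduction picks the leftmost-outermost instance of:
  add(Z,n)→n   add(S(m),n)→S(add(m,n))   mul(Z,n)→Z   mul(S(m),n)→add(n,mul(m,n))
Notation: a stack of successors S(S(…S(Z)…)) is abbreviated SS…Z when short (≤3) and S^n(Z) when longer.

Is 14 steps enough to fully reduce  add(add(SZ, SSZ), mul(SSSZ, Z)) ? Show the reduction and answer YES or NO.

Answer: YES — reaches normal form SSSZ in 13 ≤ 14 steps

Derivation:
  start: add(add(SZ, SSZ), mul(SSSZ, Z))
  →1  add(S(add(Z, SSZ)), mul(SSSZ, Z))
  →2  S(add(add(Z, SSZ), mul(SSSZ, Z)))
  →3  S(add(SSZ, mul(SSSZ, Z)))
  →4  S(S(add(SZ, mul(SSSZ, Z))))
  →5  S(S(S(add(Z, mul(SSSZ, Z)))))
  →6  S(S(S(mul(SSSZ, Z))))
  →7  S(S(S(add(Z, mul(SSZ, Z)))))
  →8  S(S(S(mul(SSZ, Z))))
  →9  S(S(S(add(Z, mul(SZ, Z)))))
  →10  S(S(S(mul(SZ, Z))))
  →11  S(S(S(add(Z, mul(Z, Z)))))
  →12  S(S(S(mul(Z, Z))))
  →13  SSSZ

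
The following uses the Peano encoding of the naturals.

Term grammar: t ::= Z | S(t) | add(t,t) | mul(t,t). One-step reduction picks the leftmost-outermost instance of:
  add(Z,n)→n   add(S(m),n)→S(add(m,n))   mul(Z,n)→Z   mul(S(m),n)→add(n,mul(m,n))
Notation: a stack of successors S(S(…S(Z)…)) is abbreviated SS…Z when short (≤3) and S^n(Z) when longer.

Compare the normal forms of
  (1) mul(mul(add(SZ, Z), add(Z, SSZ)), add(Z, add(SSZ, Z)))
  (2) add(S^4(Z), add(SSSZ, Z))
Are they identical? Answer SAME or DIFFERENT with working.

Term A:
  start: mul(mul(add(SZ, Z), add(Z, SSZ)), add(Z, add(SSZ, Z)))
  →1  mul(mul(S(add(Z, Z)), add(Z, SSZ)), add(Z, add(SSZ, Z)))
  →2  mul(add(add(Z, SSZ), mul(add(Z, Z), add(Z, SSZ))), add(Z, add(SSZ, Z)))
  →3  mul(add(SSZ, mul(add(Z, Z), add(Z, SSZ))), add(Z, add(SSZ, Z)))
  →4  mul(S(add(SZ, mul(add(Z, Z), add(Z, SSZ)))), add(Z, add(SSZ, Z)))
  →5  add(add(Z, add(SSZ, Z)), mul(add(SZ, mul(add(Z, Z), add(Z, SSZ))), add(Z, add(SSZ, Z))))
  →6  add(add(SSZ, Z), mul(add(SZ, mul(add(Z, Z), add(Z, SSZ))), add(Z, add(SSZ, Z))))
  →7  add(S(add(SZ, Z)), mul(add(SZ, mul(add(Z, Z), add(Z, SSZ))), add(Z, add(SSZ, Z))))
  →8  S(add(add(SZ, Z), mul(add(SZ, mul(add(Z, Z), add(Z, SSZ))), add(Z, add(SSZ, Z)))))
  →9  S(add(S(add(Z, Z)), mul(add(SZ, mul(add(Z, Z), add(Z, SSZ))), add(Z, add(SSZ, Z)))))
  →10  S(S(add(add(Z, Z), mul(add(SZ, mul(add(Z, Z), add(Z, SSZ))), add(Z, add(SSZ, Z))))))
  →11  S(S(add(Z, mul(add(SZ, mul(add(Z, Z), add(Z, SSZ))), add(Z, add(SSZ, Z))))))
  →12  S(S(mul(add(SZ, mul(add(Z, Z), add(Z, SSZ))), add(Z, add(SSZ, Z)))))
  →13  S(S(mul(S(add(Z, mul(add(Z, Z), add(Z, SSZ)))), add(Z, add(SSZ, Z)))))
  →14  S(S(add(add(Z, add(SSZ, Z)), mul(add(Z, mul(add(Z, Z), add(Z, SSZ))), add(Z, add(SSZ, Z))))))
  →15  S(S(add(add(SSZ, Z), mul(add(Z, mul(add(Z, Z), add(Z, SSZ))), add(Z, add(SSZ, Z))))))
  →16  S(S(add(S(add(SZ, Z)), mul(add(Z, mul(add(Z, Z), add(Z, SSZ))), add(Z, add(SSZ, Z))))))
  →17  S(S(S(add(add(SZ, Z), mul(add(Z, mul(add(Z, Z), add(Z, SSZ))), add(Z, add(SSZ, Z)))))))
  →18  S(S(S(add(S(add(Z, Z)), mul(add(Z, mul(add(Z, Z), add(Z, SSZ))), add(Z, add(SSZ, Z)))))))
  →19  S(S(S(S(add(add(Z, Z), mul(add(Z, mul(add(Z, Z), add(Z, SSZ))), add(Z, add(SSZ, Z))))))))
  →20  S(S(S(S(add(Z, mul(add(Z, mul(add(Z, Z), add(Z, SSZ))), add(Z, add(SSZ, Z))))))))
  →21  S(S(S(S(mul(add(Z, mul(add(Z, Z), add(Z, SSZ))), add(Z, add(SSZ, Z)))))))
  →22  S(S(S(S(mul(mul(add(Z, Z), add(Z, SSZ)), add(Z, add(SSZ, Z)))))))
  →23  S(S(S(S(mul(mul(Z, add(Z, SSZ)), add(Z, add(SSZ, Z)))))))
  →24  S(S(S(S(mul(Z, add(Z, add(SSZ, Z)))))))
  →25  S^4(Z)

Term B:
  start: add(S^4(Z), add(SSSZ, Z))
  →1  S(add(SSSZ, add(SSSZ, Z)))
  →2  S(S(add(SSZ, add(SSSZ, Z))))
  →3  S(S(S(add(SZ, add(SSSZ, Z)))))
  →4  S(S(S(S(add(Z, add(SSSZ, Z))))))
  →5  S(S(S(S(add(SSSZ, Z)))))
  →6  S(S(S(S(S(add(SSZ, Z))))))
  →7  S(S(S(S(S(S(add(SZ, Z)))))))
  →8  S(S(S(S(S(S(S(add(Z, Z))))))))
  →9  S^7(Z)

Answer: DIFFERENT — A ⇓ S^4(Z), B ⇓ S^7(Z)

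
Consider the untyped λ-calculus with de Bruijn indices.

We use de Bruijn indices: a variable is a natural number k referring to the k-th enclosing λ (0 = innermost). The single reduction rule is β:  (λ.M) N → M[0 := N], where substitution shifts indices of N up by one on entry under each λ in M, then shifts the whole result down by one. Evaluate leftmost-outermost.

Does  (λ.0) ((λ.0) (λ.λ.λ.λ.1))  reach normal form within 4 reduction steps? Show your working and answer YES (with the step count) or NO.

Answer: YES — reaches normal form λ.λ.λ.λ.1 in 2 ≤ 4 steps

Derivation:
  start: (λ.0) ((λ.0) (λ.λ.λ.λ.1))
  step 1: (λ.0) (λ.λ.λ.λ.1)
  step 2: λ.λ.λ.λ.1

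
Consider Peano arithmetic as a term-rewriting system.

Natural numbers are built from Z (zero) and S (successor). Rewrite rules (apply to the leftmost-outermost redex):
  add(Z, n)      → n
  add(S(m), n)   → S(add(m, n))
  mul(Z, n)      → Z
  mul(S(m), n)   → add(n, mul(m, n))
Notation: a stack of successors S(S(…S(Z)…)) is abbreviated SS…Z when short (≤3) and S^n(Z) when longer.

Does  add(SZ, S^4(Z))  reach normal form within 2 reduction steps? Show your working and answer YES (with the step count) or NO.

  start: add(SZ, S^4(Z))
  step 1: S(add(Z, S^4(Z)))
  step 2: S^5(Z)

Answer: YES — reaches normal form S^5(Z) in 2 ≤ 2 steps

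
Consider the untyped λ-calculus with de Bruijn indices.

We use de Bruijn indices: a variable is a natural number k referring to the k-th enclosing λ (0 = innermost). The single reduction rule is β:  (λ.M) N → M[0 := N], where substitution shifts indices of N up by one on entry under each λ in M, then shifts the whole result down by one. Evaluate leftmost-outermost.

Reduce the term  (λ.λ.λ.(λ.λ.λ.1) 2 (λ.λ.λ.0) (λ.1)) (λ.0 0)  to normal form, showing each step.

Answer: normal form = λ.λ.λ.λ.λ.0  (in 4 steps)

Reduction:
  start: (λ.λ.λ.(λ.λ.λ.1) 2 (λ.λ.λ.0) (λ.1)) (λ.0 0)
  →1  λ.λ.(λ.λ.λ.1) (λ.0 0) (λ.λ.λ.0) (λ.1)
  →2  λ.λ.(λ.λ.1) (λ.λ.λ.0) (λ.1)
  →3  λ.λ.(λ.λ.λ.λ.0) (λ.1)
  →4  λ.λ.λ.λ.λ.0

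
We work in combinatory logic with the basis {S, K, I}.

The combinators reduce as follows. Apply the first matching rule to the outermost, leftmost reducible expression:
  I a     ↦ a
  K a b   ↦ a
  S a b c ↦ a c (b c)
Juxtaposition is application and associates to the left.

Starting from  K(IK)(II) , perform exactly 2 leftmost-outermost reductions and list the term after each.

Answer: after 2 steps: K

Derivation:
  start: K(IK)(II)
  [1] IK
  [2] K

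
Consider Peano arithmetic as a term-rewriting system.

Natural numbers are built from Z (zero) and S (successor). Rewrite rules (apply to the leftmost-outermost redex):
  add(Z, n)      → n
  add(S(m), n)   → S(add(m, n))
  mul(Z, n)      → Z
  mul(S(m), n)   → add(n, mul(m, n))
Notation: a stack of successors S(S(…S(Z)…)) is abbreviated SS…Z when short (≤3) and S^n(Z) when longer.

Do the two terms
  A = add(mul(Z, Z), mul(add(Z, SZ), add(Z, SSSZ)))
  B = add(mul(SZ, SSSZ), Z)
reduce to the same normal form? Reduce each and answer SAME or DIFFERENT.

Answer: SAME — A ⇓ SSSZ, B ⇓ SSSZ

Derivation:
Term A:
  start: add(mul(Z, Z), mul(add(Z, SZ), add(Z, SSSZ)))
  [1] add(Z, mul(add(Z, SZ), add(Z, SSSZ)))
  [2] mul(add(Z, SZ), add(Z, SSSZ))
  [3] mul(SZ, add(Z, SSSZ))
  [4] add(add(Z, SSSZ), mul(Z, add(Z, SSSZ)))
  [5] add(SSSZ, mul(Z, add(Z, SSSZ)))
  [6] S(add(SSZ, mul(Z, add(Z, SSSZ))))
  [7] S(S(add(SZ, mul(Z, add(Z, SSSZ)))))
  [8] S(S(S(add(Z, mul(Z, add(Z, SSSZ))))))
  [9] S(S(S(mul(Z, add(Z, SSSZ)))))
  [10] SSSZ

Term B:
  start: add(mul(SZ, SSSZ), Z)
  [1] add(add(SSSZ, mul(Z, SSSZ)), Z)
  [2] add(S(add(SSZ, mul(Z, SSSZ))), Z)
  [3] S(add(add(SSZ, mul(Z, SSSZ)), Z))
  [4] S(add(S(add(SZ, mul(Z, SSSZ))), Z))
  [5] S(S(add(add(SZ, mul(Z, SSSZ)), Z)))
  [6] S(S(add(S(add(Z, mul(Z, SSSZ))), Z)))
  [7] S(S(S(add(add(Z, mul(Z, SSSZ)), Z))))
  [8] S(S(S(add(mul(Z, SSSZ), Z))))
  [9] S(S(S(add(Z, Z))))
  [10] SSSZ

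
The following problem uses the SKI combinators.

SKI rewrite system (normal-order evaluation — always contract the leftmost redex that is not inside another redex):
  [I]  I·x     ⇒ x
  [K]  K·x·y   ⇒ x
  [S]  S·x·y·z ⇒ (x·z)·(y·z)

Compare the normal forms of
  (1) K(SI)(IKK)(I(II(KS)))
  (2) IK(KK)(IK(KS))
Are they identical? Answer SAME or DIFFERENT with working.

Term A:
  start: K(SI)(IKK)(I(II(KS)))
  [1] SI(I(II(KS)))
  [2] SI(II(KS))
  [3] SI(I(KS))
  [4] SI(KS)

Term B:
  start: IK(KK)(IK(KS))
  [1] K(KK)(IK(KS))
  [2] KK

Answer: DIFFERENT — A ⇓ SI(KS), B ⇓ KK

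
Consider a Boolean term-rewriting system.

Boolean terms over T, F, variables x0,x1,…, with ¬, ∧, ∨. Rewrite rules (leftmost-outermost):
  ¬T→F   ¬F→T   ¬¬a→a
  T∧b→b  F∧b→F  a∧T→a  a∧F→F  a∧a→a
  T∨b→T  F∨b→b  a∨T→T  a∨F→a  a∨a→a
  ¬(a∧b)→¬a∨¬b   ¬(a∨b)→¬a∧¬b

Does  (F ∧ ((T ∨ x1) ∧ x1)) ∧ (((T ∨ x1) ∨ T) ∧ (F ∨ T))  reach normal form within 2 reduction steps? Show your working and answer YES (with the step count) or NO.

  start: (F ∧ ((T ∨ x1) ∧ x1)) ∧ (((T ∨ x1) ∨ T) ∧ (F ∨ T))
  [1] F ∧ (((T ∨ x1) ∨ T) ∧ (F ∨ T))
  [2] F

Answer: YES — reaches normal form F in 2 ≤ 2 steps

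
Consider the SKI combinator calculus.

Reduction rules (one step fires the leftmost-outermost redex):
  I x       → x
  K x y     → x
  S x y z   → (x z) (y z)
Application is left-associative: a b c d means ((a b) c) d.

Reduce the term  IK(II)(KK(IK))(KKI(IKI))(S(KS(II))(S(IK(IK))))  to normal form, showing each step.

  start: IK(II)(KK(IK))(KKI(IKI))(S(KS(II))(S(IK(IK))))
  step 1: K(II)(KK(IK))(KKI(IKI))(S(KS(II))(S(IK(IK))))
  step 2: II(KKI(IKI))(S(KS(II))(S(IK(IK))))
  step 3: I(KKI(IKI))(S(KS(II))(S(IK(IK))))
  step 4: KKI(IKI)(S(KS(II))(S(IK(IK))))
  step 5: K(IKI)(S(KS(II))(S(IK(IK))))
  step 6: IKI
  step 7: KI

Answer: normal form = KI  (in 7 steps)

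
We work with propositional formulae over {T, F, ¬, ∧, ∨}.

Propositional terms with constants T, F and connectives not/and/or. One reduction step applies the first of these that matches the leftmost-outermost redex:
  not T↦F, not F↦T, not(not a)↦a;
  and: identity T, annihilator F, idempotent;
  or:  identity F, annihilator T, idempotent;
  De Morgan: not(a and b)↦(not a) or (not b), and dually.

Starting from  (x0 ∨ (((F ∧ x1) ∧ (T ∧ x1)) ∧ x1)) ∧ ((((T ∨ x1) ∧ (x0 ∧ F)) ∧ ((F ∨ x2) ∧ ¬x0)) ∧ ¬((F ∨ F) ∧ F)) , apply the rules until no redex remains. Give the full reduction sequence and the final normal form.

Answer: normal form = F  (in 10 steps)

Reduction:
  start: (x0 ∨ (((F ∧ x1) ∧ (T ∧ x1)) ∧ x1)) ∧ ((((T ∨ x1) ∧ (x0 ∧ F)) ∧ ((F ∨ x2) ∧ ¬x0)) ∧ ¬((F ∨ F) ∧ F))
  [1] (x0 ∨ ((F ∧ (T ∧ x1)) ∧ x1)) ∧ ((((T ∨ x1) ∧ (x0 ∧ F)) ∧ ((F ∨ x2) ∧ ¬x0)) ∧ ¬((F ∨ F) ∧ F))
  [2] (x0 ∨ (F ∧ x1)) ∧ ((((T ∨ x1) ∧ (x0 ∧ F)) ∧ ((F ∨ x2) ∧ ¬x0)) ∧ ¬((F ∨ F) ∧ F))
  [3] (x0 ∨ F) ∧ ((((T ∨ x1) ∧ (x0 ∧ F)) ∧ ((F ∨ x2) ∧ ¬x0)) ∧ ¬((F ∨ F) ∧ F))
  [4] x0 ∧ ((((T ∨ x1) ∧ (x0 ∧ F)) ∧ ((F ∨ x2) ∧ ¬x0)) ∧ ¬((F ∨ F) ∧ F))
  [5] x0 ∧ (((T ∧ (x0 ∧ F)) ∧ ((F ∨ x2) ∧ ¬x0)) ∧ ¬((F ∨ F) ∧ F))
  [6] x0 ∧ (((x0 ∧ F) ∧ ((F ∨ x2) ∧ ¬x0)) ∧ ¬((F ∨ F) ∧ F))
  [7] x0 ∧ ((F ∧ ((F ∨ x2) ∧ ¬x0)) ∧ ¬((F ∨ F) ∧ F))
  [8] x0 ∧ (F ∧ ¬((F ∨ F) ∧ F))
  [9] x0 ∧ F
  [10] F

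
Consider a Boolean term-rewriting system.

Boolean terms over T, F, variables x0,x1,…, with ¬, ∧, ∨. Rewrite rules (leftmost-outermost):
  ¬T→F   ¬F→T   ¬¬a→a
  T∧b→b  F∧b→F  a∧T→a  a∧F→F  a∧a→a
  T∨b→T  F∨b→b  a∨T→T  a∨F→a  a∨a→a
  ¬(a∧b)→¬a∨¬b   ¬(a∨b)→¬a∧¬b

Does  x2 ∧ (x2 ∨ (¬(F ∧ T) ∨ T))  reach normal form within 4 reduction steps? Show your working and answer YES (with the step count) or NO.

Answer: YES — reaches normal form x2 in 3 ≤ 4 steps

Working:
  start: x2 ∧ (x2 ∨ (¬(F ∧ T) ∨ T))
  step 1: x2 ∧ (x2 ∨ T)
  step 2: x2 ∧ T
  step 3: x2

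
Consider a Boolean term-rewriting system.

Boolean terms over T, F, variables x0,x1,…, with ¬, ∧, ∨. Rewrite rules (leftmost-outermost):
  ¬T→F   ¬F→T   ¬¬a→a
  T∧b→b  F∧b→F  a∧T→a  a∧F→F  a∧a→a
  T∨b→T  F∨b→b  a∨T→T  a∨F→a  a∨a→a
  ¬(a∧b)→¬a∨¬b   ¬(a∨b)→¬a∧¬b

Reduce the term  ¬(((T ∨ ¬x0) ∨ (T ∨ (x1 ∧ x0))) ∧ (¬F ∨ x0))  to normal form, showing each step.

Answer: normal form = F  (in 10 steps)

Derivation:
  start: ¬(((T ∨ ¬x0) ∨ (T ∨ (x1 ∧ x0))) ∧ (¬F ∨ x0))
  step 1: ¬((T ∨ ¬x0) ∨ (T ∨ (x1 ∧ x0))) ∨ ¬(¬F ∨ x0)
  step 2: (¬(T ∨ ¬x0) ∧ ¬(T ∨ (x1 ∧ x0))) ∨ ¬(¬F ∨ x0)
  step 3: ((¬T ∧ ¬¬x0) ∧ ¬(T ∨ (x1 ∧ x0))) ∨ ¬(¬F ∨ x0)
  step 4: ((F ∧ ¬¬x0) ∧ ¬(T ∨ (x1 ∧ x0))) ∨ ¬(¬F ∨ x0)
  step 5: (F ∧ ¬(T ∨ (x1 ∧ x0))) ∨ ¬(¬F ∨ x0)
  step 6: F ∨ ¬(¬F ∨ x0)
  step 7: ¬(¬F ∨ x0)
  step 8: ¬¬F ∧ ¬x0
  step 9: F ∧ ¬x0
  step 10: F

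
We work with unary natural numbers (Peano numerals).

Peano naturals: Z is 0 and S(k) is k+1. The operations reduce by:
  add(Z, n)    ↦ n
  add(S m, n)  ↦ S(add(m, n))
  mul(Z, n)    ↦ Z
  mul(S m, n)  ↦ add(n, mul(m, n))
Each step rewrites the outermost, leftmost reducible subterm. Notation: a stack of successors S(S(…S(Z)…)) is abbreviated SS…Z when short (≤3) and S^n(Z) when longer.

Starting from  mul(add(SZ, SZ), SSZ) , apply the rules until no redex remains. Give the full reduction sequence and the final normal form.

Answer: normal form = S^4(Z)  (in 11 steps)

Derivation:
  start: mul(add(SZ, SZ), SSZ)
  [1] mul(S(add(Z, SZ)), SSZ)
  [2] add(SSZ, mul(add(Z, SZ), SSZ))
  [3] S(add(SZ, mul(add(Z, SZ), SSZ)))
  [4] S(S(add(Z, mul(add(Z, SZ), SSZ))))
  [5] S(S(mul(add(Z, SZ), SSZ)))
  [6] S(S(mul(SZ, SSZ)))
  [7] S(S(add(SSZ, mul(Z, SSZ))))
  [8] S(S(S(add(SZ, mul(Z, SSZ)))))
  [9] S(S(S(S(add(Z, mul(Z, SSZ))))))
  [10] S(S(S(S(mul(Z, SSZ)))))
  [11] S^4(Z)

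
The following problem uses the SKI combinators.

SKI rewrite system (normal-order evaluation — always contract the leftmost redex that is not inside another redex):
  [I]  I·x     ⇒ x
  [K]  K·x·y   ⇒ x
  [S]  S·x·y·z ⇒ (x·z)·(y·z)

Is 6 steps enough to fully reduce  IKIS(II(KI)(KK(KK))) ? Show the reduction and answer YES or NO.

Answer: YES — reaches normal form I in 6 ≤ 6 steps

Derivation:
  start: IKIS(II(KI)(KK(KK)))
  [1] KIS(II(KI)(KK(KK)))
  [2] I(II(KI)(KK(KK)))
  [3] II(KI)(KK(KK))
  [4] I(KI)(KK(KK))
  [5] KI(KK(KK))
  [6] I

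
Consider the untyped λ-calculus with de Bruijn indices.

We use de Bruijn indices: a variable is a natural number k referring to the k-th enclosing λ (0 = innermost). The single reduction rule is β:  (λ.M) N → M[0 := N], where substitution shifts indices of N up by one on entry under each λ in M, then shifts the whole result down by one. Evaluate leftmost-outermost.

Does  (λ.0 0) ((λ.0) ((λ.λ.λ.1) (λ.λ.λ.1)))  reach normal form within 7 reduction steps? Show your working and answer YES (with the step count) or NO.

Answer: YES — reaches normal form λ.λ.λ.1 in 6 ≤ 7 steps

Working:
  start: (λ.0 0) ((λ.0) ((λ.λ.λ.1) (λ.λ.λ.1)))
  step 1: (λ.0) ((λ.λ.λ.1) (λ.λ.λ.1)) ((λ.0) ((λ.λ.λ.1) (λ.λ.λ.1)))
  step 2: (λ.λ.λ.1) (λ.λ.λ.1) ((λ.0) ((λ.λ.λ.1) (λ.λ.λ.1)))
  step 3: (λ.λ.1) ((λ.0) ((λ.λ.λ.1) (λ.λ.λ.1)))
  step 4: λ.(λ.0) ((λ.λ.λ.1) (λ.λ.λ.1))
  step 5: λ.(λ.λ.λ.1) (λ.λ.λ.1)
  step 6: λ.λ.λ.1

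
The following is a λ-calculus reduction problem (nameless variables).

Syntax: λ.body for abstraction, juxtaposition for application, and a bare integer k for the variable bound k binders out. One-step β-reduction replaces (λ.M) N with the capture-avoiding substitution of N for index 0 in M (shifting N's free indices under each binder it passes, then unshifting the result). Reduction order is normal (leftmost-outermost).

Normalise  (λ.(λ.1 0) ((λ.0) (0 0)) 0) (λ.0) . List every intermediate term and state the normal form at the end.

Answer: normal form = λ.0  (in 6 steps)

Reduction:
  start: (λ.(λ.1 0) ((λ.0) (0 0)) 0) (λ.0)
  →1  (λ.(λ.0) 0) ((λ.0) ((λ.0) (λ.0))) (λ.0)
  →2  (λ.0) ((λ.0) ((λ.0) (λ.0))) (λ.0)
  →3  (λ.0) ((λ.0) (λ.0)) (λ.0)
  →4  (λ.0) (λ.0) (λ.0)
  →5  (λ.0) (λ.0)
  →6  λ.0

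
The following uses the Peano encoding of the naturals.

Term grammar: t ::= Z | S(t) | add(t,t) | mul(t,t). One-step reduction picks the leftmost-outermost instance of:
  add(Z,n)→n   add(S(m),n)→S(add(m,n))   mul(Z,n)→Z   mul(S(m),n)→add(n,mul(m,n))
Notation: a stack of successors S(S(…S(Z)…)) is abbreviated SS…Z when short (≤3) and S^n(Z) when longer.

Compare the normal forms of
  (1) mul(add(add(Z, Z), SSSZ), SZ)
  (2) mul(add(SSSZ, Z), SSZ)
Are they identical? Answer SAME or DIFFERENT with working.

Answer: DIFFERENT — A ⇓ SSSZ, B ⇓ S^6(Z)

Reduction:
Term A:
  start: mul(add(add(Z, Z), SSSZ), SZ)
  step 1: mul(add(Z, SSSZ), SZ)
  step 2: mul(SSSZ, SZ)
  step 3: add(SZ, mul(SSZ, SZ))
  step 4: S(add(Z, mul(SSZ, SZ)))
  step 5: S(mul(SSZ, SZ))
  step 6: S(add(SZ, mul(SZ, SZ)))
  step 7: S(S(add(Z, mul(SZ, SZ))))
  step 8: S(S(mul(SZ, SZ)))
  step 9: S(S(add(SZ, mul(Z, SZ))))
  step 10: S(S(S(add(Z, mul(Z, SZ)))))
  step 11: S(S(S(mul(Z, SZ))))
  step 12: SSSZ

Term B:
  start: mul(add(SSSZ, Z), SSZ)
  step 1: mul(S(add(SSZ, Z)), SSZ)
  step 2: add(SSZ, mul(add(SSZ, Z), SSZ))
  step 3: S(add(SZ, mul(add(SSZ, Z), SSZ)))
  step 4: S(S(add(Z, mul(add(SSZ, Z), SSZ))))
  step 5: S(S(mul(add(SSZ, Z), SSZ)))
  step 6: S(S(mul(S(add(SZ, Z)), SSZ)))
  step 7: S(S(add(SSZ, mul(add(SZ, Z), SSZ))))
  step 8: S(S(S(add(SZ, mul(add(SZ, Z), SSZ)))))
  step 9: S(S(S(S(add(Z, mul(add(SZ, Z), SSZ))))))
  step 10: S(S(S(S(mul(add(SZ, Z), SSZ)))))
  step 11: S(S(S(S(mul(S(add(Z, Z)), SSZ)))))
  step 12: S(S(S(S(add(SSZ, mul(add(Z, Z), SSZ))))))
  step 13: S(S(S(S(S(add(SZ, mul(add(Z, Z), SSZ)))))))
  step 14: S(S(S(S(S(S(add(Z, mul(add(Z, Z), SSZ))))))))
  step 15: S(S(S(S(S(S(mul(add(Z, Z), SSZ)))))))
  step 16: S(S(S(S(S(S(mul(Z, SSZ)))))))
  step 17: S^6(Z)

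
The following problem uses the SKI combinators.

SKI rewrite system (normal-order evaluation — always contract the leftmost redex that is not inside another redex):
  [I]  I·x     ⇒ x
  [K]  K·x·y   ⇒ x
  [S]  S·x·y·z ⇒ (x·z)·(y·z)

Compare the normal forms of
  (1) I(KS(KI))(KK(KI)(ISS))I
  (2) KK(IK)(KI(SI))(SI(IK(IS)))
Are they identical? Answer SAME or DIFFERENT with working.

Answer: DIFFERENT — A ⇓ S(K(SS))I, B ⇓ I

Derivation:
Term A:
  start: I(KS(KI))(KK(KI)(ISS))I
  [1] KS(KI)(KK(KI)(ISS))I
  [2] S(KK(KI)(ISS))I
  [3] S(K(ISS))I
  [4] S(K(SS))I

Term B:
  start: KK(IK)(KI(SI))(SI(IK(IS)))
  [1] K(KI(SI))(SI(IK(IS)))
  [2] KI(SI)
  [3] I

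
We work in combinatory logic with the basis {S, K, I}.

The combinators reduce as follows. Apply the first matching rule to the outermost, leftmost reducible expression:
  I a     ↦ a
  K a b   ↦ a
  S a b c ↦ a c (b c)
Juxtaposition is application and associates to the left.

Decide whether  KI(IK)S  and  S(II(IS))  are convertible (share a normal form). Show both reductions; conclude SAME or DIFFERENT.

Answer: DIFFERENT — A ⇓ S, B ⇓ SS

Derivation:
Term A:
  start: KI(IK)S
  step 1: IS
  step 2: S

Term B:
  start: S(II(IS))
  step 1: S(I(IS))
  step 2: S(IS)
  step 3: SS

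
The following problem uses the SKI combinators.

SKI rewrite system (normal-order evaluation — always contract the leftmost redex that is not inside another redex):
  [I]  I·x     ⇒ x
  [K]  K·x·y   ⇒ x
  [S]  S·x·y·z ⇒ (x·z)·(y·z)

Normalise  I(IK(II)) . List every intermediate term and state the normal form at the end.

  start: I(IK(II))
  step 1: IK(II)
  step 2: K(II)
  step 3: KI

Answer: normal form = KI  (in 3 steps)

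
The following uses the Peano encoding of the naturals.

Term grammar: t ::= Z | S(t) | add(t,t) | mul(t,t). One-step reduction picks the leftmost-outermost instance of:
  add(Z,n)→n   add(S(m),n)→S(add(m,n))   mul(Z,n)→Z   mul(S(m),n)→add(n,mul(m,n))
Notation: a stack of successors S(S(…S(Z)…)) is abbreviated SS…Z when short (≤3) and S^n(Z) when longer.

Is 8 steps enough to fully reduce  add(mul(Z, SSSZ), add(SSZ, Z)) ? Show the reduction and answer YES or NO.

Answer: YES — reaches normal form SSZ in 5 ≤ 8 steps

Reduction:
  start: add(mul(Z, SSSZ), add(SSZ, Z))
  step 1: add(Z, add(SSZ, Z))
  step 2: add(SSZ, Z)
  step 3: S(add(SZ, Z))
  step 4: S(S(add(Z, Z)))
  step 5: SSZ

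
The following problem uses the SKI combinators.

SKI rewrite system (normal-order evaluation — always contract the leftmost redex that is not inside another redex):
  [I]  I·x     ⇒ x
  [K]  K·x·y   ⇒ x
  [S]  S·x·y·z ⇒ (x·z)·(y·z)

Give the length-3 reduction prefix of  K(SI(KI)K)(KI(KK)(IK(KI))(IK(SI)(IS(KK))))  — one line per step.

  start: K(SI(KI)K)(KI(KK)(IK(KI))(IK(SI)(IS(KK))))
  [1] SI(KI)K
  [2] IK(KIK)
  [3] K(KIK)

Answer: after 3 steps: K(KIK)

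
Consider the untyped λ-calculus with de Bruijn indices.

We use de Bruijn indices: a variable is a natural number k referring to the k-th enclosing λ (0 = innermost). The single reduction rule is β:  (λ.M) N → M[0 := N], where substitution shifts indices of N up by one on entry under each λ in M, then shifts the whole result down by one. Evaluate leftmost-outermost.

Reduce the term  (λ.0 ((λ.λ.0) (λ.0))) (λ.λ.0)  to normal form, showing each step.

Answer: normal form = λ.0  (in 2 steps)

Derivation:
  start: (λ.0 ((λ.λ.0) (λ.0))) (λ.λ.0)
  →1  (λ.λ.0) ((λ.λ.0) (λ.0))
  →2  λ.0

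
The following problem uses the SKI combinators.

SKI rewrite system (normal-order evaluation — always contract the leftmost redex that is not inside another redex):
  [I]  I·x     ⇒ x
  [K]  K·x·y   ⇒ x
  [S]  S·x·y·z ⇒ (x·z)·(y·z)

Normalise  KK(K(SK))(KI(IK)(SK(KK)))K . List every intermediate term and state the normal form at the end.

  start: KK(K(SK))(KI(IK)(SK(KK)))K
  step 1: K(KI(IK)(SK(KK)))K
  step 2: KI(IK)(SK(KK))
  step 3: I(SK(KK))
  step 4: SK(KK)

Answer: normal form = SK(KK)  (in 4 steps)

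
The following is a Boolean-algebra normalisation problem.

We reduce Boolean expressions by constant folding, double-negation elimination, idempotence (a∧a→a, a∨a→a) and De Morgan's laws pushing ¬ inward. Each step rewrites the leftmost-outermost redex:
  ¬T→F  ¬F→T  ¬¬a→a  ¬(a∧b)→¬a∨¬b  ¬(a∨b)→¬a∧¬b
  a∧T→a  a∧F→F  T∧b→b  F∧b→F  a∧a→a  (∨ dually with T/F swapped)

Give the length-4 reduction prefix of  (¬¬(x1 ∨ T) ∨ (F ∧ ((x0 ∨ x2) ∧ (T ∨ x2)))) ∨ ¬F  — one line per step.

  start: (¬¬(x1 ∨ T) ∨ (F ∧ ((x0 ∨ x2) ∧ (T ∨ x2)))) ∨ ¬F
  [1] ((x1 ∨ T) ∨ (F ∧ ((x0 ∨ x2) ∧ (T ∨ x2)))) ∨ ¬F
  [2] (T ∨ (F ∧ ((x0 ∨ x2) ∧ (T ∨ x2)))) ∨ ¬F
  [3] T ∨ ¬F
  [4] T

Answer: after 4 steps: T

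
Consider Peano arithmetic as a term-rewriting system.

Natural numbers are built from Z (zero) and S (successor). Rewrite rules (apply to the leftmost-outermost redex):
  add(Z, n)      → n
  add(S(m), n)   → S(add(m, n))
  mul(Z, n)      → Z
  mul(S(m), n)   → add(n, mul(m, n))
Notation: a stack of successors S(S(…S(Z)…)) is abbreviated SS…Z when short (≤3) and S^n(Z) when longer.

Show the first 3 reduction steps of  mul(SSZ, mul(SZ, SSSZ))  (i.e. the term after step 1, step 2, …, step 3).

  start: mul(SSZ, mul(SZ, SSSZ))
  →1  add(mul(SZ, SSSZ), mul(SZ, mul(SZ, SSSZ)))
  →2  add(add(SSSZ, mul(Z, SSSZ)), mul(SZ, mul(SZ, SSSZ)))
  →3  add(S(add(SSZ, mul(Z, SSSZ))), mul(SZ, mul(SZ, SSSZ)))

Answer: after 3 steps: add(S(add(SSZ, mul(Z, SSSZ))), mul(SZ, mul(SZ, SSSZ)))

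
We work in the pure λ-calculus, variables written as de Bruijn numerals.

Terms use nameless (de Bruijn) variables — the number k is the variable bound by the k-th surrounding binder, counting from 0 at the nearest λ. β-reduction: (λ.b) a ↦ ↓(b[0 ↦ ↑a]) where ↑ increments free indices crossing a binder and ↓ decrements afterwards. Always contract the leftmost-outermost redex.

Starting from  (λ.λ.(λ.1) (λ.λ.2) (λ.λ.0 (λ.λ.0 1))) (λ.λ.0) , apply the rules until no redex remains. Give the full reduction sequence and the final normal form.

Answer: normal form = λ.0 (λ.λ.0 (λ.λ.0 1))  (in 2 steps)

Derivation:
  start: (λ.λ.(λ.1) (λ.λ.2) (λ.λ.0 (λ.λ.0 1))) (λ.λ.0)
  →1  λ.(λ.1) (λ.λ.2) (λ.λ.0 (λ.λ.0 1))
  →2  λ.0 (λ.λ.0 (λ.λ.0 1))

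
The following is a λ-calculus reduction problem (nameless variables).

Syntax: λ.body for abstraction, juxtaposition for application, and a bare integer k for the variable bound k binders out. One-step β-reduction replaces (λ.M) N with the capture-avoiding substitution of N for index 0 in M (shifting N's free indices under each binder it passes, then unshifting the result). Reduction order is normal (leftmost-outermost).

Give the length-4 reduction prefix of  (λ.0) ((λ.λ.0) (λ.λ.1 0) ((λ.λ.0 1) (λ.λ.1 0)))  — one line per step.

Answer: after 4 steps: λ.0 (λ.λ.1 0)

Derivation:
  start: (λ.0) ((λ.λ.0) (λ.λ.1 0) ((λ.λ.0 1) (λ.λ.1 0)))
  step 1: (λ.λ.0) (λ.λ.1 0) ((λ.λ.0 1) (λ.λ.1 0))
  step 2: (λ.0) ((λ.λ.0 1) (λ.λ.1 0))
  step 3: (λ.λ.0 1) (λ.λ.1 0)
  step 4: λ.0 (λ.λ.1 0)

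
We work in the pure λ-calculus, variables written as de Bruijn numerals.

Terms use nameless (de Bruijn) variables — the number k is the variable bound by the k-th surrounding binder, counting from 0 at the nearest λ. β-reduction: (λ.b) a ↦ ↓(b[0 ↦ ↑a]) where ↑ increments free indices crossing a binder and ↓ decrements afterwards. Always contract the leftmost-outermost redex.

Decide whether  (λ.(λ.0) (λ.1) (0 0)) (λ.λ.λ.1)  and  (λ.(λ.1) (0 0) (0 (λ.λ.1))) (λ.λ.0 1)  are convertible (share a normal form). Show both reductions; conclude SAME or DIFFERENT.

Answer: DIFFERENT — A ⇓ λ.λ.λ.1, B ⇓ λ.0 (λ.0 (λ.λ.1))

Working:
Term A:
  start: (λ.(λ.0) (λ.1) (0 0)) (λ.λ.λ.1)
  [1] (λ.0) (λ.λ.λ.λ.1) ((λ.λ.λ.1) (λ.λ.λ.1))
  [2] (λ.λ.λ.λ.1) ((λ.λ.λ.1) (λ.λ.λ.1))
  [3] λ.λ.λ.1

Term B:
  start: (λ.(λ.1) (0 0) (0 (λ.λ.1))) (λ.λ.0 1)
  [1] (λ.λ.λ.0 1) ((λ.λ.0 1) (λ.λ.0 1)) ((λ.λ.0 1) (λ.λ.1))
  [2] (λ.λ.0 1) ((λ.λ.0 1) (λ.λ.1))
  [3] λ.0 ((λ.λ.0 1) (λ.λ.1))
  [4] λ.0 (λ.0 (λ.λ.1))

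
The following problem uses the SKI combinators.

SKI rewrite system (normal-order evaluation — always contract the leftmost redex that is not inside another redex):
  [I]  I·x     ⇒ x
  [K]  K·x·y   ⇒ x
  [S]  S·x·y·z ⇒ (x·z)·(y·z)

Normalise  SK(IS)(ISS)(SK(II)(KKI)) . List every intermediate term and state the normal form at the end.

Answer: normal form = SSK  (in 6 steps)

Reduction:
  start: SK(IS)(ISS)(SK(II)(KKI))
  step 1: K(ISS)(IS(ISS))(SK(II)(KKI))
  step 2: ISS(SK(II)(KKI))
  step 3: SS(SK(II)(KKI))
  step 4: SS(K(KKI)(II(KKI)))
  step 5: SS(KKI)
  step 6: SSK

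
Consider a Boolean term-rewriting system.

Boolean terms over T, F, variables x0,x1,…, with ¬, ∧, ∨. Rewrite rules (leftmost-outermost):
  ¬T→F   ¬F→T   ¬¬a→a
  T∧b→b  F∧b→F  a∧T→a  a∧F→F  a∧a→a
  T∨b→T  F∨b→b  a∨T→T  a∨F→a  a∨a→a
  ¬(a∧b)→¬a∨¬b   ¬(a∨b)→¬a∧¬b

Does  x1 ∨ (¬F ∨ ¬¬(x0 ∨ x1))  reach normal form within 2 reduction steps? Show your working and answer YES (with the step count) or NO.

Answer: NO — after 2 steps the term is x1 ∨ T, not yet normal

Derivation:
  start: x1 ∨ (¬F ∨ ¬¬(x0 ∨ x1))
  [1] x1 ∨ (T ∨ ¬¬(x0 ∨ x1))
  [2] x1 ∨ T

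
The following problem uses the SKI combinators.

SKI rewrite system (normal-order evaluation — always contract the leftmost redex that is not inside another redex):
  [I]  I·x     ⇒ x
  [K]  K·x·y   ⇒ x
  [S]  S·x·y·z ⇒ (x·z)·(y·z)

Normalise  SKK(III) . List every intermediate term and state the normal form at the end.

Answer: normal form = I  (in 4 steps)

Working:
  start: SKK(III)
  step 1: K(III)(K(III))
  step 2: III
  step 3: II
  step 4: I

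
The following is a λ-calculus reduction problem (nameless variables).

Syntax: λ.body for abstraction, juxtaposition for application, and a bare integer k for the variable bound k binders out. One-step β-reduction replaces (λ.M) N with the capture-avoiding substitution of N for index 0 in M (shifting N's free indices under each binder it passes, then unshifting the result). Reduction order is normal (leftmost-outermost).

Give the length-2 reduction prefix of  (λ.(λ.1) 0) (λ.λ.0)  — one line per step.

Answer: after 2 steps: λ.λ.0

Derivation:
  start: (λ.(λ.1) 0) (λ.λ.0)
  →1  (λ.λ.λ.0) (λ.λ.0)
  →2  λ.λ.0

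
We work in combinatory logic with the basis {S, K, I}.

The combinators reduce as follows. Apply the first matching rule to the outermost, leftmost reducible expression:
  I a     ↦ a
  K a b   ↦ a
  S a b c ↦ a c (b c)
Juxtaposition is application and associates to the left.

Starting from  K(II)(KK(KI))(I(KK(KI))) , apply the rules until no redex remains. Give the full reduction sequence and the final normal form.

Answer: normal form = K  (in 5 steps)

Working:
  start: K(II)(KK(KI))(I(KK(KI)))
  step 1: II(I(KK(KI)))
  step 2: I(I(KK(KI)))
  step 3: I(KK(KI))
  step 4: KK(KI)
  step 5: K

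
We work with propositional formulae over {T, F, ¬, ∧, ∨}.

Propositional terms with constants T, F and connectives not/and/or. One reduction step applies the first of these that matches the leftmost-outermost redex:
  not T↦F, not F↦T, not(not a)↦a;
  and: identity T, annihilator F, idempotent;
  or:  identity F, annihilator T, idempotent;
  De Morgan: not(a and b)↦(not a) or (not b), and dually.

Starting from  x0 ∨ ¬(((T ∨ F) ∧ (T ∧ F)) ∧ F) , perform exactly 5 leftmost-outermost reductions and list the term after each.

  start: x0 ∨ ¬(((T ∨ F) ∧ (T ∧ F)) ∧ F)
  step 1: x0 ∨ (¬((T ∨ F) ∧ (T ∧ F)) ∨ ¬F)
  step 2: x0 ∨ ((¬(T ∨ F) ∨ ¬(T ∧ F)) ∨ ¬F)
  step 3: x0 ∨ (((¬T ∧ ¬F) ∨ ¬(T ∧ F)) ∨ ¬F)
  step 4: x0 ∨ (((F ∧ ¬F) ∨ ¬(T ∧ F)) ∨ ¬F)
  step 5: x0 ∨ ((F ∨ ¬(T ∧ F)) ∨ ¬F)

Answer: after 5 steps: x0 ∨ ((F ∨ ¬(T ∧ F)) ∨ ¬F)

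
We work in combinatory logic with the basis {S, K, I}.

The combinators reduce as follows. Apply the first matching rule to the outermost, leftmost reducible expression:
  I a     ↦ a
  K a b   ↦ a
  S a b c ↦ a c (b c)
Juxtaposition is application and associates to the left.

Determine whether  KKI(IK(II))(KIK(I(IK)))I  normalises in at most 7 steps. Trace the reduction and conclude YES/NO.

Answer: YES — reaches normal form I in 5 ≤ 7 steps

Working:
  start: KKI(IK(II))(KIK(I(IK)))I
  [1] K(IK(II))(KIK(I(IK)))I
  [2] IK(II)I
  [3] K(II)I
  [4] II
  [5] I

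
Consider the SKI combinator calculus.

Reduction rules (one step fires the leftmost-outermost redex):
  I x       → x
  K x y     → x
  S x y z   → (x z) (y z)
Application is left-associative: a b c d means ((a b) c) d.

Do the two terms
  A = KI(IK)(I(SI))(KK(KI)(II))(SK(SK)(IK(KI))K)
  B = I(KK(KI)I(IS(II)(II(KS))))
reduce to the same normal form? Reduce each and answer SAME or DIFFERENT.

Term A:
  start: KI(IK)(I(SI))(KK(KI)(II))(SK(SK)(IK(KI))K)
  →1  I(I(SI))(KK(KI)(II))(SK(SK)(IK(KI))K)
  →2  I(SI)(KK(KI)(II))(SK(SK)(IK(KI))K)
  →3  SI(KK(KI)(II))(SK(SK)(IK(KI))K)
  →4  I(SK(SK)(IK(KI))K)(KK(KI)(II)(SK(SK)(IK(KI))K))
  →5  SK(SK)(IK(KI))K(KK(KI)(II)(SK(SK)(IK(KI))K))
  →6  K(IK(KI))(SK(IK(KI)))K(KK(KI)(II)(SK(SK)(IK(KI))K))
  →7  IK(KI)K(KK(KI)(II)(SK(SK)(IK(KI))K))
  →8  K(KI)K(KK(KI)(II)(SK(SK)(IK(KI))K))
  →9  KI(KK(KI)(II)(SK(SK)(IK(KI))K))
  →10  I

Term B:
  start: I(KK(KI)I(IS(II)(II(KS))))
  →1  KK(KI)I(IS(II)(II(KS)))
  →2  KI(IS(II)(II(KS)))
  →3  I

Answer: SAME — A ⇓ I, B ⇓ I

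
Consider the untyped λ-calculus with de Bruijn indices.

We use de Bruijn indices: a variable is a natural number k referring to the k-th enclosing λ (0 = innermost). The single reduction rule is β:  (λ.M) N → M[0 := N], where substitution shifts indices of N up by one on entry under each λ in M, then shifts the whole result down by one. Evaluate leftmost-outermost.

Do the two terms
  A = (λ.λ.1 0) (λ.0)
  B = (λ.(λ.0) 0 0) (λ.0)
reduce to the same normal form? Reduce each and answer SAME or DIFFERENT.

Term A:
  start: (λ.λ.1 0) (λ.0)
  step 1: λ.(λ.0) 0
  step 2: λ.0

Term B:
  start: (λ.(λ.0) 0 0) (λ.0)
  step 1: (λ.0) (λ.0) (λ.0)
  step 2: (λ.0) (λ.0)
  step 3: λ.0

Answer: SAME — A ⇓ λ.0, B ⇓ λ.0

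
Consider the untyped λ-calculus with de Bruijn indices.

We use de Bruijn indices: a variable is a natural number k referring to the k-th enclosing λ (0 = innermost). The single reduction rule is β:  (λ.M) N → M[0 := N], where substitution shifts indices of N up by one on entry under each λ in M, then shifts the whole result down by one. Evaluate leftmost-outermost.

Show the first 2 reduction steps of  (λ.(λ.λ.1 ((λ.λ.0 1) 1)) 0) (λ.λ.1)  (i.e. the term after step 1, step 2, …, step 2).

  start: (λ.(λ.λ.1 ((λ.λ.0 1) 1)) 0) (λ.λ.1)
  →1  (λ.λ.1 ((λ.λ.0 1) 1)) (λ.λ.1)
  →2  λ.(λ.λ.1) ((λ.λ.0 1) (λ.λ.1))

Answer: after 2 steps: λ.(λ.λ.1) ((λ.λ.0 1) (λ.λ.1))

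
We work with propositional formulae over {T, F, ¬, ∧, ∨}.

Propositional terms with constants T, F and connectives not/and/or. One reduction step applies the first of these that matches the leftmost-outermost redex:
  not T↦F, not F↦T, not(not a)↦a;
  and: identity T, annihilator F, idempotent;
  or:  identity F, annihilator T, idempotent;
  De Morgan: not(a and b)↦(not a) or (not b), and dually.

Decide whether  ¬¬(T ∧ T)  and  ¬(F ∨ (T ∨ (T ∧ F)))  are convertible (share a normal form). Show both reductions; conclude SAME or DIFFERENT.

Term A:
  start: ¬¬(T ∧ T)
  step 1: T ∧ T
  step 2: T

Term B:
  start: ¬(F ∨ (T ∨ (T ∧ F)))
  step 1: ¬F ∧ ¬(T ∨ (T ∧ F))
  step 2: T ∧ ¬(T ∨ (T ∧ F))
  step 3: ¬(T ∨ (T ∧ F))
  step 4: ¬T ∧ ¬(T ∧ F)
  step 5: F ∧ ¬(T ∧ F)
  step 6: F

Answer: DIFFERENT — A ⇓ T, B ⇓ F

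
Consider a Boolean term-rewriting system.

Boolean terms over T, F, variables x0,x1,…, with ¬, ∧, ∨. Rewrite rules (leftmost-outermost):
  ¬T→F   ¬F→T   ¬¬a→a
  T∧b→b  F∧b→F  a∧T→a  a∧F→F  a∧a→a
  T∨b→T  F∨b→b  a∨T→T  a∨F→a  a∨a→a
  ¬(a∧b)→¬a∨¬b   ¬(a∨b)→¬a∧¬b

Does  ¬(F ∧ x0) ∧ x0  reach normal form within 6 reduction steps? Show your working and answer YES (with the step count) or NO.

  start: ¬(F ∧ x0) ∧ x0
  [1] (¬F ∨ ¬x0) ∧ x0
  [2] (T ∨ ¬x0) ∧ x0
  [3] T ∧ x0
  [4] x0

Answer: YES — reaches normal form x0 in 4 ≤ 6 steps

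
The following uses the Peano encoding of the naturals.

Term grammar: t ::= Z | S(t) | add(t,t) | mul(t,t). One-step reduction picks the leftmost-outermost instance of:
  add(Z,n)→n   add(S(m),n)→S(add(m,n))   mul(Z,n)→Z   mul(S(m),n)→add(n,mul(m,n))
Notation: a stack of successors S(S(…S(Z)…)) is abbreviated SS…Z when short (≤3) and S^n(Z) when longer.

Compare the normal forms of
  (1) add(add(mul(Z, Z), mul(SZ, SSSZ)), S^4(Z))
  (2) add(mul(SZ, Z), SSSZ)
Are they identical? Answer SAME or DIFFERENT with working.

Term A:
  start: add(add(mul(Z, Z), mul(SZ, SSSZ)), S^4(Z))
  step 1: add(add(Z, mul(SZ, SSSZ)), S^4(Z))
  step 2: add(mul(SZ, SSSZ), S^4(Z))
  step 3: add(add(SSSZ, mul(Z, SSSZ)), S^4(Z))
  step 4: add(S(add(SSZ, mul(Z, SSSZ))), S^4(Z))
  step 5: S(add(add(SSZ, mul(Z, SSSZ)), S^4(Z)))
  step 6: S(add(S(add(SZ, mul(Z, SSSZ))), S^4(Z)))
  step 7: S(S(add(add(SZ, mul(Z, SSSZ)), S^4(Z))))
  step 8: S(S(add(S(add(Z, mul(Z, SSSZ))), S^4(Z))))
  step 9: S(S(S(add(add(Z, mul(Z, SSSZ)), S^4(Z)))))
  step 10: S(S(S(add(mul(Z, SSSZ), S^4(Z)))))
  step 11: S(S(S(add(Z, S^4(Z)))))
  step 12: S^7(Z)

Term B:
  start: add(mul(SZ, Z), SSSZ)
  step 1: add(add(Z, mul(Z, Z)), SSSZ)
  step 2: add(mul(Z, Z), SSSZ)
  step 3: add(Z, SSSZ)
  step 4: SSSZ

Answer: DIFFERENT — A ⇓ S^7(Z), B ⇓ SSSZ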